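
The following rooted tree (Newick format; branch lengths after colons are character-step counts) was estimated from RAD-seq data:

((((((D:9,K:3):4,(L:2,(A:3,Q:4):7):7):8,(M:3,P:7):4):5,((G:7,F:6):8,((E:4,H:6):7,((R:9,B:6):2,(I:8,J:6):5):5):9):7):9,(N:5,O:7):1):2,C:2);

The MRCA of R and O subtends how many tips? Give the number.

17

The MRCA of R and O is the node subtending (((((D,K),(L,(A,Q))),(M,P)),((G,F),((E,H),((R,B),(I,J))))),(N,O)).
That clade contains 17 terminal taxa: A, B, D, E, F, G, H, I, J, K, L, M, N, O, P, Q, R.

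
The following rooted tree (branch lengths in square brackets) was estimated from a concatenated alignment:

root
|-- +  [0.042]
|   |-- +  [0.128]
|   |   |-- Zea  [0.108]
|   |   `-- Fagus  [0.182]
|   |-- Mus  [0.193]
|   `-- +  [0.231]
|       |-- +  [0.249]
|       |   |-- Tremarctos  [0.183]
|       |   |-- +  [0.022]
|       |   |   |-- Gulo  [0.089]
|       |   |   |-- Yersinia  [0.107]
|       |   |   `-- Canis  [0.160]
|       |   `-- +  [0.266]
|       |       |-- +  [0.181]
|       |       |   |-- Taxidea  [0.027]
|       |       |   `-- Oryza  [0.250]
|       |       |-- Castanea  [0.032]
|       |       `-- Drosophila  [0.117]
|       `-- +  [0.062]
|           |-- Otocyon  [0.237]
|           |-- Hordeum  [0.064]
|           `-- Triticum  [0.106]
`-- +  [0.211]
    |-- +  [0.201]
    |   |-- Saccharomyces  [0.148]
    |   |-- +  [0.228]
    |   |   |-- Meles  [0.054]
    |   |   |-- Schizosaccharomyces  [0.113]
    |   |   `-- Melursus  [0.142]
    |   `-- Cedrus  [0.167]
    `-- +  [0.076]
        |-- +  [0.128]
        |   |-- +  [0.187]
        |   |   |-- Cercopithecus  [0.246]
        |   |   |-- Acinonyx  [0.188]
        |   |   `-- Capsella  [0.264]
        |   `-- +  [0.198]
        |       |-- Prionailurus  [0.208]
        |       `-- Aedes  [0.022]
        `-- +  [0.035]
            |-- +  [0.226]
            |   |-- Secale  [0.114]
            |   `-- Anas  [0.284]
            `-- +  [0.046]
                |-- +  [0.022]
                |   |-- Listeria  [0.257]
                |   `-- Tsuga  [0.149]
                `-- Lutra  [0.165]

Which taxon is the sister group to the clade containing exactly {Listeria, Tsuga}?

The clade containing exactly {Listeria, Tsuga} attaches to the tree at the node subtending ((Listeria,Tsuga),Lutra).
The other lineage descending from that same node — the sister group — is the single tip Lutra.

Lutra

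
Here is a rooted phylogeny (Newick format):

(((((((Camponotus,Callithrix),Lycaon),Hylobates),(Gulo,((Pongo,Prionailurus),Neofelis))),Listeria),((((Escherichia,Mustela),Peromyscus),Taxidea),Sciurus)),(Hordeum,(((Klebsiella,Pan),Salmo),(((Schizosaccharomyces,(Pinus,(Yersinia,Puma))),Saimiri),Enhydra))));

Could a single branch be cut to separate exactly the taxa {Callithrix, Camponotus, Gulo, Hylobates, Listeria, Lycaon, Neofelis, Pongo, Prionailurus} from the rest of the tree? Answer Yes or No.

Yes

The most recent common ancestor of these taxa subtends (((((Camponotus,Callithrix),Lycaon),Hylobates),(Gulo,((Pongo,Prionailurus),Neofelis))),Listeria).
That clade has exactly 9 tips — every listed taxon and nothing else — so the group is monophyletic.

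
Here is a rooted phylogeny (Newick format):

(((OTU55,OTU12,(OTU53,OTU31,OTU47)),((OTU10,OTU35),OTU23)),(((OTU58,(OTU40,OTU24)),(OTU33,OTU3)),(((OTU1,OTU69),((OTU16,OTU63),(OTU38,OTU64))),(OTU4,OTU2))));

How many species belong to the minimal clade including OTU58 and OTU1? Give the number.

13

The MRCA of OTU58 and OTU1 is the node subtending (((OTU58,(OTU40,OTU24)),(OTU33,OTU3)),(((OTU1,OTU69),((OTU16,OTU63),(OTU38,OTU64))),(OTU4,OTU2))).
That clade contains 13 terminal taxa: OTU1, OTU16, OTU2, OTU24, OTU3, OTU33, OTU38, OTU4, OTU40, OTU58, OTU63, OTU64, OTU69.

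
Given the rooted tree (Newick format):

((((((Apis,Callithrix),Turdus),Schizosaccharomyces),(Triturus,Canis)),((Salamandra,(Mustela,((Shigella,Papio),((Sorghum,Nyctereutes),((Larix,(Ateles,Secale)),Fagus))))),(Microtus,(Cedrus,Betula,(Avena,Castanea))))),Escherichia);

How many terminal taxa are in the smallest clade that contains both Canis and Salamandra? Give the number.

The MRCA of Canis and Salamandra is the node subtending (((((Apis,Callithrix),Turdus),Schizosaccharomyces),(Triturus,Canis)),((Salamandra,(Mustela,((Shigella,Papio),((Sorghum,Nyctereutes),((Larix,(Ateles,Secale)),Fagus))))),(Microtus,(Cedrus,Betula,(Avena,Castanea))))).
That clade contains 21 terminal taxa: Apis, Ateles, Avena, Betula, Callithrix, Canis, Castanea, Cedrus, Fagus, Larix, Microtus, Mustela, Nyctereutes, Papio, Salamandra, Schizosaccharomyces, Secale, Shigella, Sorghum, Triturus, Turdus.

21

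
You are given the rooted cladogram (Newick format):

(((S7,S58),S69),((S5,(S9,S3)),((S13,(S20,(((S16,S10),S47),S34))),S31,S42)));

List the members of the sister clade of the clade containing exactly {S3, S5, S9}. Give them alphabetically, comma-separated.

S10, S13, S16, S20, S31, S34, S42, S47

The clade containing exactly {S3, S5, S9} attaches to the tree at the node subtending ((S5,(S9,S3)),((S13,(S20,(((S16,S10),S47),S34))),S31,S42)).
The other lineage descending from that same node — the sister group — is ((S13,(S20,(((S16,S10),S47),S34))),S31,S42); its 8 tips in alphabetical order are the answer.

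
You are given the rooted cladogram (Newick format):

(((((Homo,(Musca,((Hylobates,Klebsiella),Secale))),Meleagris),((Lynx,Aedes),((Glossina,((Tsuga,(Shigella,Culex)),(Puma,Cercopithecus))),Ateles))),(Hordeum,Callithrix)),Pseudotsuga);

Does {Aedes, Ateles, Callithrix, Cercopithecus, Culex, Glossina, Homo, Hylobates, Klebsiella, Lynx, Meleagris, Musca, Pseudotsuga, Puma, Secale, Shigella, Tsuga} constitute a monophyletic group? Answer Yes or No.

The MRCA of the listed taxa is the root, so the smallest clade containing them is the whole tree.
That clade also contains Hordeum, which is not in the proposed group, so the group is not monophyletic.

No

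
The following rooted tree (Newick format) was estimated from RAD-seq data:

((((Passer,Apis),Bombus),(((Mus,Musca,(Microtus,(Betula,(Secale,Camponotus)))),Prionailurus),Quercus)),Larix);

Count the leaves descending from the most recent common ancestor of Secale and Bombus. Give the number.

11

The MRCA of Secale and Bombus is the node subtending (((Passer,Apis),Bombus),(((Mus,Musca,(Microtus,(Betula,(Secale,Camponotus)))),Prionailurus),Quercus)).
That clade contains 11 terminal taxa: Apis, Betula, Bombus, Camponotus, Microtus, Mus, Musca, Passer, Prionailurus, Quercus, Secale.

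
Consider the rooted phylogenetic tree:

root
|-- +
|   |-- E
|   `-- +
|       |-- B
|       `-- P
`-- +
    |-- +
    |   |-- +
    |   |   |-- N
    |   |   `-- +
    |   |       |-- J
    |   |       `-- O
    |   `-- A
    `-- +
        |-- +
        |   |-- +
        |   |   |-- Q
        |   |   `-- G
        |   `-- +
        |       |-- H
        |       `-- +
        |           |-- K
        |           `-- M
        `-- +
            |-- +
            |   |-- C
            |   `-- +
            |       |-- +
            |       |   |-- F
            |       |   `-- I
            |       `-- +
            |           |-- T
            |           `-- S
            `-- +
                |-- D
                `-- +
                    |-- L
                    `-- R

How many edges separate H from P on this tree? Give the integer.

The MRCA of H and P is the root of the tree.
From H up to that node: 5 branches. From P up to the same node: 3 branches. Total: 5 + 3 = 8.

8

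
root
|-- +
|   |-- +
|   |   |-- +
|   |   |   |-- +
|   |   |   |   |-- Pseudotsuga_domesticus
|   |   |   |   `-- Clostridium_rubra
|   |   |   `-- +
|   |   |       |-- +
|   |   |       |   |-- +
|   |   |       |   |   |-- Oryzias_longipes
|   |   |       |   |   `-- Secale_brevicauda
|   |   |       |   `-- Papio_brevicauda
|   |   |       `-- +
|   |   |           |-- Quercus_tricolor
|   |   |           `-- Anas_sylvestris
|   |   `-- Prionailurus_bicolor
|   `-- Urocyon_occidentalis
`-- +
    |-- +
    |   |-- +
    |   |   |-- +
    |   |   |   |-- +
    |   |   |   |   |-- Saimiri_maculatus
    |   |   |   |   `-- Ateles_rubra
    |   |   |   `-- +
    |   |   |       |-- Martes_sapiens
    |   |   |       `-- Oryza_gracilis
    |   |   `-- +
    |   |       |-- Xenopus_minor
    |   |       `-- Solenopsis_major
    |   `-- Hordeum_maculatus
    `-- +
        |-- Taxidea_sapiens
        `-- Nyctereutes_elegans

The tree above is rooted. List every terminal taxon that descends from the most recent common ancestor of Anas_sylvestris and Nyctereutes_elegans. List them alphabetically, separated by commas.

Anas_sylvestris, Ateles_rubra, Clostridium_rubra, Hordeum_maculatus, Martes_sapiens, Nyctereutes_elegans, Oryza_gracilis, Oryzias_longipes, Papio_brevicauda, Prionailurus_bicolor, Pseudotsuga_domesticus, Quercus_tricolor, Saimiri_maculatus, Secale_brevicauda, Solenopsis_major, Taxidea_sapiens, Urocyon_occidentalis, Xenopus_minor

Tracing Anas_sylvestris: it sits inside (Quercus_tricolor,Anas_sylvestris).
Tracing Nyctereutes_elegans: it sits inside (Taxidea_sapiens,Nyctereutes_elegans).
The smallest clade enclosing both is the whole tree (their MRCA is the root), so the answer is all 18 tips in alphabetical order.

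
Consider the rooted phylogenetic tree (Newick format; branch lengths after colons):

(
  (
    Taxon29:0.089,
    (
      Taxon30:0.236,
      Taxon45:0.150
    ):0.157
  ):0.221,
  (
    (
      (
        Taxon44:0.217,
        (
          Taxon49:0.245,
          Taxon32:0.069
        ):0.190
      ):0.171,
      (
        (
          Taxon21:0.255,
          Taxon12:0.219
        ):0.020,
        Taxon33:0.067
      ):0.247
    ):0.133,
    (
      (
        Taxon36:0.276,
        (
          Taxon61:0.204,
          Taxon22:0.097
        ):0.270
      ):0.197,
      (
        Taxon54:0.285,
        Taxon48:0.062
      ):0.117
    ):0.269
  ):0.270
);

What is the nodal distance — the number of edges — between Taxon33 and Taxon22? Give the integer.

7

The MRCA of Taxon33 and Taxon22 is the node subtending (((Taxon44,(Taxon49,Taxon32)),((Taxon21,Taxon12),Taxon33)),((Taxon36,(Taxon61,Taxon22)),(Taxon54,Taxon48))).
From Taxon33 up to that node: 3 branches. From Taxon22 up to the same node: 4 branches. Total: 3 + 4 = 7.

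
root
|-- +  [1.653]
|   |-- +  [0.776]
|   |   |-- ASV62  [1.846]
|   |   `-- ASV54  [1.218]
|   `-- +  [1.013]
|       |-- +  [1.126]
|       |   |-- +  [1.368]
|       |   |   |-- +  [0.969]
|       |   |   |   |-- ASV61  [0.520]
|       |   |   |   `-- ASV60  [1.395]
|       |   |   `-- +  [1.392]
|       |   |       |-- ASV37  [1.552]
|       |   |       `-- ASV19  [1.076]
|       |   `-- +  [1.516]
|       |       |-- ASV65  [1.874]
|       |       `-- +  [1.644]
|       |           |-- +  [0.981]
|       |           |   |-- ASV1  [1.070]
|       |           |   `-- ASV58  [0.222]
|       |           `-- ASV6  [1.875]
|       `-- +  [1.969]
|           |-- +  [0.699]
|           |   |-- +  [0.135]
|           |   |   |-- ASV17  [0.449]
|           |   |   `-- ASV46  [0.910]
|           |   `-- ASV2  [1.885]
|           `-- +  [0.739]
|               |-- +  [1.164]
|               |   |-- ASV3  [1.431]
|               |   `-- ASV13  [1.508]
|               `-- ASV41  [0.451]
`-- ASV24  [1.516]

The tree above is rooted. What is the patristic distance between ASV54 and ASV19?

7.969

The path runs ASV54 → … → MRCA → … → ASV19; the MRCA is the node subtending ((ASV62,ASV54),((((ASV61,ASV60),(ASV37,ASV19)),(ASV65,((ASV1,ASV58),ASV6))),(((ASV17,ASV46),ASV2),((ASV3,ASV13),ASV41)))).
Branch lengths along that path: 1.218 + 0.776 + 1.013 + 1.126 + 1.368 + 1.392 + 1.076 = 7.969.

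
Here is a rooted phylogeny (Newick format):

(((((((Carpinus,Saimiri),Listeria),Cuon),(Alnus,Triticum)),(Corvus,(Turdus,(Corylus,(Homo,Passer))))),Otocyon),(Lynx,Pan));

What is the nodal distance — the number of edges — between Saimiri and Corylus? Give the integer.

The MRCA of Saimiri and Corylus is the node subtending (((((Carpinus,Saimiri),Listeria),Cuon),(Alnus,Triticum)),(Corvus,(Turdus,(Corylus,(Homo,Passer))))).
From Saimiri up to that node: 5 branches. From Corylus up to the same node: 4 branches. Total: 5 + 4 = 9.

9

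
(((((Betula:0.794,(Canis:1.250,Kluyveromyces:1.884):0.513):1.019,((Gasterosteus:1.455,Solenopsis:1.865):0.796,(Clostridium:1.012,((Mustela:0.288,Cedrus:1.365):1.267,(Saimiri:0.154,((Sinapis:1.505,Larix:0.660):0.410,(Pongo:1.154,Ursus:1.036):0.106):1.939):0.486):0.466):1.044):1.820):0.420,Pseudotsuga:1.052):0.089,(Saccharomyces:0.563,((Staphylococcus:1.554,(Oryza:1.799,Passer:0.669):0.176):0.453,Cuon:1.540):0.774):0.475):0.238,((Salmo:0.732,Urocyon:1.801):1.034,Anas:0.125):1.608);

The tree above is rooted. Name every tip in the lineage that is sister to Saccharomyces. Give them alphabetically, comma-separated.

Saccharomyces attaches to the tree at the node subtending (Saccharomyces,((Staphylococcus,(Oryza,Passer)),Cuon)).
The other lineage descending from that same node — the sister group — is ((Staphylococcus,(Oryza,Passer)),Cuon); its 4 tips in alphabetical order are the answer.

Cuon, Oryza, Passer, Staphylococcus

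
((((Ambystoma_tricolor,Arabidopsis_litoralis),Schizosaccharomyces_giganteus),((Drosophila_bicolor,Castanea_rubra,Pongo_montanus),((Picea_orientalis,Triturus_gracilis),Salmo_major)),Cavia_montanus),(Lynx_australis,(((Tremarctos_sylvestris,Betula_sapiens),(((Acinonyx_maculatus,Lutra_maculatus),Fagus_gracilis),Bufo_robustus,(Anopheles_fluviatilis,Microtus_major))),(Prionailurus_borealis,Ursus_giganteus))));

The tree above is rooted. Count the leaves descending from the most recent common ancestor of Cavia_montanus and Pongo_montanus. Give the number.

10

The MRCA of Cavia_montanus and Pongo_montanus is the node subtending (((Ambystoma_tricolor,Arabidopsis_litoralis),Schizosaccharomyces_giganteus),((Drosophila_bicolor,Castanea_rubra,Pongo_montanus),((Picea_orientalis,Triturus_gracilis),Salmo_major)),Cavia_montanus).
That clade contains 10 terminal taxa: Ambystoma_tricolor, Arabidopsis_litoralis, Castanea_rubra, Cavia_montanus, Drosophila_bicolor, Picea_orientalis, Pongo_montanus, Salmo_major, Schizosaccharomyces_giganteus, Triturus_gracilis.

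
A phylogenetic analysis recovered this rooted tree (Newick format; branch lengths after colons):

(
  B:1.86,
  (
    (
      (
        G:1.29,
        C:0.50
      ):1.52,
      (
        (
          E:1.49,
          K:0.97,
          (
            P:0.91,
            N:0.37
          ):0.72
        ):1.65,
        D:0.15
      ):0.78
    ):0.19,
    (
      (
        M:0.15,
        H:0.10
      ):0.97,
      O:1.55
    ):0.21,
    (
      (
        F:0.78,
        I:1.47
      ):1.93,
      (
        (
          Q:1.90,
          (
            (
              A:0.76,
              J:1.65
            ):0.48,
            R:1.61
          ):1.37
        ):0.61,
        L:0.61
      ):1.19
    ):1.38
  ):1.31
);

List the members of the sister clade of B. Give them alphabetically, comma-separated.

A, C, D, E, F, G, H, I, J, K, L, M, N, O, P, Q, R

B attaches directly to the root of the tree.
The other lineage descending from that same node — the sister group — is (((G,C),((E,K,(P,N)),D)),((M,H),O),((F,I),((Q,((A,J),R)),L))); its 17 tips in alphabetical order are the answer.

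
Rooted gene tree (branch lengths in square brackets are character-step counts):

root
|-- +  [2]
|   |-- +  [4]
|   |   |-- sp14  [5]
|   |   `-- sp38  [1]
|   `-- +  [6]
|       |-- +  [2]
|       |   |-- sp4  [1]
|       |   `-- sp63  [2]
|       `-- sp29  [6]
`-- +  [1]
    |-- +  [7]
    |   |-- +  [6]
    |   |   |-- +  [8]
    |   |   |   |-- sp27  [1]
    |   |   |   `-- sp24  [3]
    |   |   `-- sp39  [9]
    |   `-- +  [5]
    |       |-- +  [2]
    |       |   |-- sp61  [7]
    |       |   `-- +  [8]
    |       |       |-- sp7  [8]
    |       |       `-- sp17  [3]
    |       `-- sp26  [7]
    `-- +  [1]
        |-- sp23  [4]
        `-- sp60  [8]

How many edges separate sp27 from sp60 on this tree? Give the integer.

The MRCA of sp27 and sp60 is the node subtending ((((sp27,sp24),sp39),((sp61,(sp7,sp17)),sp26)),(sp23,sp60)).
From sp27 up to that node: 4 branches. From sp60 up to the same node: 2 branches. Total: 4 + 2 = 6.

6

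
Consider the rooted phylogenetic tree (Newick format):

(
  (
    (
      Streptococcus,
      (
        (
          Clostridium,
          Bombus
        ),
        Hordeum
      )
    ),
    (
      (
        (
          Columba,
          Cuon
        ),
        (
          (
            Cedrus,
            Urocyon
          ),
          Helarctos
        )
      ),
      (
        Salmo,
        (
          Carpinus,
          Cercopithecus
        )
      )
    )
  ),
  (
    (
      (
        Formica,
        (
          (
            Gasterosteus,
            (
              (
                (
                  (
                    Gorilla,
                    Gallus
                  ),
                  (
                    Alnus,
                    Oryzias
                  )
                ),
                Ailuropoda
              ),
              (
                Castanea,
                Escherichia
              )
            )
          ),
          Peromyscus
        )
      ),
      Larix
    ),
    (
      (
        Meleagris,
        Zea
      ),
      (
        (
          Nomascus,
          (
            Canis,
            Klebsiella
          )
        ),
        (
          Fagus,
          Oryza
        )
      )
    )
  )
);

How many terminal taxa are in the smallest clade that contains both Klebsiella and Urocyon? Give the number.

30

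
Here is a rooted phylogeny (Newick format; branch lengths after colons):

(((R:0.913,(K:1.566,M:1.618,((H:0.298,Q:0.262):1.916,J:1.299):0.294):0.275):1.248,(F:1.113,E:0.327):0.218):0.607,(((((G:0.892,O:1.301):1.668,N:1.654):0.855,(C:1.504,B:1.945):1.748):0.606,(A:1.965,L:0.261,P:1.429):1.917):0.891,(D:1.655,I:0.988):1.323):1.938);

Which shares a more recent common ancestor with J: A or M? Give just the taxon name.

The MRCA of J and M subtends (K,M,((H,Q),J)) (5 taxa).
The MRCA of J and A is the root, subtending the entire tree (18 taxa).
The first is nested inside the second, so J shares a more recent common ancestor with M.

M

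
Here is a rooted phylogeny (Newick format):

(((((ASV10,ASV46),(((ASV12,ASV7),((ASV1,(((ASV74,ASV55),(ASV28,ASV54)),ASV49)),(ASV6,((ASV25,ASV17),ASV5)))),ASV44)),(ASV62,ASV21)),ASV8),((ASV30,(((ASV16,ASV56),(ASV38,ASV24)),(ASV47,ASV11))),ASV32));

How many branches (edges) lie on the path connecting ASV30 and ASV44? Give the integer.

The MRCA of ASV30 and ASV44 is the root of the tree.
From ASV30 up to that node: 3 branches. From ASV44 up to the same node: 5 branches. Total: 3 + 5 = 8.

8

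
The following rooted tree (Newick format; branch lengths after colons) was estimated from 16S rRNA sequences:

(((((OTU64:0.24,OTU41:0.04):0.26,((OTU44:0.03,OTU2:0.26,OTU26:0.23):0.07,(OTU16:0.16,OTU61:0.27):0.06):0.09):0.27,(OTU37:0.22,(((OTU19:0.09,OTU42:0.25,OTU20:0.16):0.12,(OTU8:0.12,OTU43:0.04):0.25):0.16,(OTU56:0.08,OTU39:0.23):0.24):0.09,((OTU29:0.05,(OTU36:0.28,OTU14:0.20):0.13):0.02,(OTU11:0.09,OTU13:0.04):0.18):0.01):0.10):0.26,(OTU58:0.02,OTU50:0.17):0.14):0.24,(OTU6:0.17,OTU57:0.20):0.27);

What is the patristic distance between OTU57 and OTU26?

The path runs OTU57 → … → MRCA → … → OTU26; the MRCA is the root of the tree.
Branch lengths along that path: 0.20 + 0.27 + 0.24 + 0.26 + 0.27 + 0.09 + 0.07 + 0.23 = 1.63.

1.63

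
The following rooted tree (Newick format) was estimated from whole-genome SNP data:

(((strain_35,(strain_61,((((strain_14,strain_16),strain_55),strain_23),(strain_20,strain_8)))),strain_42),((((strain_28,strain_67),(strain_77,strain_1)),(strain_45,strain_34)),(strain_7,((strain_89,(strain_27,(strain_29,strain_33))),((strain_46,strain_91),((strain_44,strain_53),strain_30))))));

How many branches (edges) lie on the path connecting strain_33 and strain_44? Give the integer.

The MRCA of strain_33 and strain_44 is the node subtending ((strain_89,(strain_27,(strain_29,strain_33))),((strain_46,strain_91),((strain_44,strain_53),strain_30))).
From strain_33 up to that node: 4 branches. From strain_44 up to the same node: 4 branches. Total: 4 + 4 = 8.

8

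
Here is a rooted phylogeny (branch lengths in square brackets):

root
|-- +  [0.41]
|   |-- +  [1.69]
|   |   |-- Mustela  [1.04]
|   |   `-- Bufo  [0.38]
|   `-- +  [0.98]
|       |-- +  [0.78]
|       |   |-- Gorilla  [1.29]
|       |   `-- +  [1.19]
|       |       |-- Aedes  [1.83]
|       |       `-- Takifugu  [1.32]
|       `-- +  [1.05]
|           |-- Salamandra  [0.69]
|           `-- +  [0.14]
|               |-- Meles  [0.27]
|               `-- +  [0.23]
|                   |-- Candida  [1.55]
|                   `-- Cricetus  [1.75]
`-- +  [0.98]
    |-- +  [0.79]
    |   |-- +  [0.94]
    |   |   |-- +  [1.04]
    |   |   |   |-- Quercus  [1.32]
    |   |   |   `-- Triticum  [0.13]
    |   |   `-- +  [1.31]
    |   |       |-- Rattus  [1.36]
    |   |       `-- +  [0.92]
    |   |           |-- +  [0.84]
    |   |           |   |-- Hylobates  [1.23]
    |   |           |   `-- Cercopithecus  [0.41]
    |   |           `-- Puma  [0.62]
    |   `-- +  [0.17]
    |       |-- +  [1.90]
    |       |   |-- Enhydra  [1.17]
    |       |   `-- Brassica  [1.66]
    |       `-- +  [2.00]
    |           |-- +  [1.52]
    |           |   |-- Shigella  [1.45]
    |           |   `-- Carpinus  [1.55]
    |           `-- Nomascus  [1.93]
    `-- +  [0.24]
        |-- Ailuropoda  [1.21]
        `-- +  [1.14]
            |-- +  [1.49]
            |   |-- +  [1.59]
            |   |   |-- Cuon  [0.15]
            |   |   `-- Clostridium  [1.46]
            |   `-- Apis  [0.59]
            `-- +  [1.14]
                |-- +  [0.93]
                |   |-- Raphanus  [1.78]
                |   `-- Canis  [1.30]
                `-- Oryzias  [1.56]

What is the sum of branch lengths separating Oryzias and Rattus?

The path runs Oryzias → … → MRCA → … → Rattus; the MRCA is the node subtending ((((Quercus,Triticum),(Rattus,((Hylobates,Cercopithecus),Puma))),((Enhydra,Brassica),((Shigella,Carpinus),Nomascus))),(Ailuropoda,(((Cuon,Clostridium),Apis),((Raphanus,Canis),Oryzias)))).
Branch lengths along that path: 1.56 + 1.14 + 1.14 + 0.24 + 0.79 + 0.94 + 1.31 + 1.36 = 8.48.

8.48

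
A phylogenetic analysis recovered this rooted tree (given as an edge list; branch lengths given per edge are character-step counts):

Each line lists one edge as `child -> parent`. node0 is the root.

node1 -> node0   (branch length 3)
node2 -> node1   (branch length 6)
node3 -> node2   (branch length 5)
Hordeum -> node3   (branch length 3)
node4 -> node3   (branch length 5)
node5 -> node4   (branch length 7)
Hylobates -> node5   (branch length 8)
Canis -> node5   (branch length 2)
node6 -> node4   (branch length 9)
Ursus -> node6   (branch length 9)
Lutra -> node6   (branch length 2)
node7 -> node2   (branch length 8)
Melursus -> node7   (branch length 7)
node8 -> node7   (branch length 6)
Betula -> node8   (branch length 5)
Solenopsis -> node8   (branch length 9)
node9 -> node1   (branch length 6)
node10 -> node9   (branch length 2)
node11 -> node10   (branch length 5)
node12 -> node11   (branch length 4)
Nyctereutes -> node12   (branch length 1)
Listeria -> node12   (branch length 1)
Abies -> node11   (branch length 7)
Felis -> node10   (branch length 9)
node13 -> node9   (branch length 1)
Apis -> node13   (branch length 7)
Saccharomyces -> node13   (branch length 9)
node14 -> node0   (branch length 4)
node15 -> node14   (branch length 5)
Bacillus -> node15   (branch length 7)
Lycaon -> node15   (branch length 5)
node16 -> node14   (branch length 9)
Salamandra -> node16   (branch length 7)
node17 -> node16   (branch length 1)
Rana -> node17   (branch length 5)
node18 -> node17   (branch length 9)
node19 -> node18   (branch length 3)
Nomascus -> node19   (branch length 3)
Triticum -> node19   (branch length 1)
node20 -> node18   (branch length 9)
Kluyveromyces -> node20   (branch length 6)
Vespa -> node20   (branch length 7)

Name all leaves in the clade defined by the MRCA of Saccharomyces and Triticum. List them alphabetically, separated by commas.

Tracing Saccharomyces: it sits inside (Apis,Saccharomyces).
Tracing Triticum: it sits inside (Nomascus,Triticum).
The smallest clade enclosing both is the whole tree (their MRCA is the root), so the answer is all 22 tips in alphabetical order.

Abies, Apis, Bacillus, Betula, Canis, Felis, Hordeum, Hylobates, Kluyveromyces, Listeria, Lutra, Lycaon, Melursus, Nomascus, Nyctereutes, Rana, Saccharomyces, Salamandra, Solenopsis, Triticum, Ursus, Vespa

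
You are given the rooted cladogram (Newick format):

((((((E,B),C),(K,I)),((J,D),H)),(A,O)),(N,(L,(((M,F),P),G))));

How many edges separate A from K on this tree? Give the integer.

The MRCA of A and K is the node subtending (((((E,B),C),(K,I)),((J,D),H)),(A,O)).
From A up to that node: 2 branches. From K up to the same node: 4 branches. Total: 2 + 4 = 6.

6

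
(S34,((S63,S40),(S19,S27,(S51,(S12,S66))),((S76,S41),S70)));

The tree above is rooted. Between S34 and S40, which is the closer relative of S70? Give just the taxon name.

The MRCA of S70 and S40 subtends ((S63,S40),(S19,S27,(S51,(S12,S66))),((S76,S41),S70)) (10 taxa).
The MRCA of S70 and S34 is the root, subtending the entire tree (11 taxa).
The first is nested inside the second, so S70 shares a more recent common ancestor with S40.

S40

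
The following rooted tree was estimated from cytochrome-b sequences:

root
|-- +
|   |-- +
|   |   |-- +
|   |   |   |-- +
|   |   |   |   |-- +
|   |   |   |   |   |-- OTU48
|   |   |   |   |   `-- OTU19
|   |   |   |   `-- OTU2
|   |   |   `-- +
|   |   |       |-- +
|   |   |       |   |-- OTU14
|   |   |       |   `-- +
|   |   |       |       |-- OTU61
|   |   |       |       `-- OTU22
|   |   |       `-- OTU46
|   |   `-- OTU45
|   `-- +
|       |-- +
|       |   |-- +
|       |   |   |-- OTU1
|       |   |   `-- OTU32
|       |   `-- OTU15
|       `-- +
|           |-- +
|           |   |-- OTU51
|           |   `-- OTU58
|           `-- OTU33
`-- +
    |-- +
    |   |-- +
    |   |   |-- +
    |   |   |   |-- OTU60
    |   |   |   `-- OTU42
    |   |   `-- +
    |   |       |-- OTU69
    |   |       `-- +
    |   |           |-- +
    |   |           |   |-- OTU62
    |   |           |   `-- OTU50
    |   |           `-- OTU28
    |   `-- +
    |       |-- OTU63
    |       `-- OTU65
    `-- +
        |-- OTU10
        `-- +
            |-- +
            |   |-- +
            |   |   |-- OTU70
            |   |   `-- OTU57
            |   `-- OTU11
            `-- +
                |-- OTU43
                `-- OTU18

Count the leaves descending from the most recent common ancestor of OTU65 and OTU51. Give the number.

28

The MRCA of OTU65 and OTU51 is the root, so the clade is the entire tree.
That clade contains 28 terminal taxa: OTU1, OTU10, OTU11, OTU14, OTU15, OTU18, OTU19, OTU2, OTU22, OTU28, OTU32, OTU33, OTU42, OTU43, OTU45, OTU46, OTU48, OTU50, OTU51, OTU57, OTU58, OTU60, OTU61, OTU62, OTU63, OTU65, OTU69, OTU70.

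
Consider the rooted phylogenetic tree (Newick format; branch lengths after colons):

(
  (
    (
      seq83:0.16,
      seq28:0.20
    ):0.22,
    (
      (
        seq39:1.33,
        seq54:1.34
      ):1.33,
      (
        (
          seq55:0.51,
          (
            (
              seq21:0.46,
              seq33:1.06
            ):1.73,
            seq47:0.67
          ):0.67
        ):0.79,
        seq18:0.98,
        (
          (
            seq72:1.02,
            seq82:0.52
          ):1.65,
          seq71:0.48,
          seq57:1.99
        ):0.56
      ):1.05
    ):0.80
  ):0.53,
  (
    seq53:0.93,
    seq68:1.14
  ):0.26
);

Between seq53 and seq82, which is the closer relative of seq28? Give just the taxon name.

The MRCA of seq28 and seq82 subtends ((seq83,seq28),((seq39,seq54),((seq55,((seq21,seq33),seq47)),seq18,((seq72,seq82),seq71,seq57)))) (13 taxa).
The MRCA of seq28 and seq53 is the root, subtending the entire tree (15 taxa).
The first is nested inside the second, so seq28 shares a more recent common ancestor with seq82.

seq82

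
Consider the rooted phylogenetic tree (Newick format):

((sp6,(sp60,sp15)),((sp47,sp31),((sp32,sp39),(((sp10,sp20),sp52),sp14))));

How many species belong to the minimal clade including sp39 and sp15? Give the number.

11

The MRCA of sp39 and sp15 is the root, so the clade is the entire tree.
That clade contains 11 terminal taxa: sp10, sp14, sp15, sp20, sp31, sp32, sp39, sp47, sp52, sp6, sp60.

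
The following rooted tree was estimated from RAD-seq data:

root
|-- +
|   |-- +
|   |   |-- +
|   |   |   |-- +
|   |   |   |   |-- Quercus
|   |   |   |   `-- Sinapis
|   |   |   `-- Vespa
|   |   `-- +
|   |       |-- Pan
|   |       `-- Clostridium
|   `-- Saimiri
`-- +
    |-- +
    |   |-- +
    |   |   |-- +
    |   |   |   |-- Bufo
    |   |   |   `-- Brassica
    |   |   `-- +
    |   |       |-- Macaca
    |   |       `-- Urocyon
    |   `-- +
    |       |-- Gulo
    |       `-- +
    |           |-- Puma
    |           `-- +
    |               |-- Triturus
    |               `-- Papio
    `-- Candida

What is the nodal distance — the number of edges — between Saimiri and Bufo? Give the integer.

7

The MRCA of Saimiri and Bufo is the root of the tree.
From Saimiri up to that node: 2 branches. From Bufo up to the same node: 5 branches. Total: 2 + 5 = 7.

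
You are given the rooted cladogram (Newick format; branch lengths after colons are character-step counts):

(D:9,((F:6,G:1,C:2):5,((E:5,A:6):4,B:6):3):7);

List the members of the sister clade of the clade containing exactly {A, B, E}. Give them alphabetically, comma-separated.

C, F, G

The clade containing exactly {A, B, E} attaches to the tree at the node subtending ((F,G,C),((E,A),B)).
The other lineage descending from that same node — the sister group — is (F,G,C); its 3 tips in alphabetical order are the answer.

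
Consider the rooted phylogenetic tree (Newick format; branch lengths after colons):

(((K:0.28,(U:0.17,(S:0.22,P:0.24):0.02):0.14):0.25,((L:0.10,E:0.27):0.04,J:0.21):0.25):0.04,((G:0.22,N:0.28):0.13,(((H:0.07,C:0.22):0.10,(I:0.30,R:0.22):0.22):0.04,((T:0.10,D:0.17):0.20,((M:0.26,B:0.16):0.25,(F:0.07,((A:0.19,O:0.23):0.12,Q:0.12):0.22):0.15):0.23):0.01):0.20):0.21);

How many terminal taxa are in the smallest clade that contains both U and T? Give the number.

21

The MRCA of U and T is the root, so the clade is the entire tree.
That clade contains 21 terminal taxa: A, B, C, D, E, F, G, H, I, J, K, L, M, N, O, P, Q, R, S, T, U.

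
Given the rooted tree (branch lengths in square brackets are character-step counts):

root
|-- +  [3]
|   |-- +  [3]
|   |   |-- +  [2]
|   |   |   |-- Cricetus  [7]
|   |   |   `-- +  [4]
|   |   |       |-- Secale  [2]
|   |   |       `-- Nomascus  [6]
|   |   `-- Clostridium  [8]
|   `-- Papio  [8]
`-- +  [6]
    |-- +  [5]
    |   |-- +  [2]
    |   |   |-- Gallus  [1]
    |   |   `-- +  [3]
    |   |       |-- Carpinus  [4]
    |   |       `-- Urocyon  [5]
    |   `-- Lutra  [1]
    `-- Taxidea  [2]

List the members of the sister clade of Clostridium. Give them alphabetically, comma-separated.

Cricetus, Nomascus, Secale

Clostridium attaches to the tree at the node subtending ((Cricetus,(Secale,Nomascus)),Clostridium).
The other lineage descending from that same node — the sister group — is (Cricetus,(Secale,Nomascus)); its 3 tips in alphabetical order are the answer.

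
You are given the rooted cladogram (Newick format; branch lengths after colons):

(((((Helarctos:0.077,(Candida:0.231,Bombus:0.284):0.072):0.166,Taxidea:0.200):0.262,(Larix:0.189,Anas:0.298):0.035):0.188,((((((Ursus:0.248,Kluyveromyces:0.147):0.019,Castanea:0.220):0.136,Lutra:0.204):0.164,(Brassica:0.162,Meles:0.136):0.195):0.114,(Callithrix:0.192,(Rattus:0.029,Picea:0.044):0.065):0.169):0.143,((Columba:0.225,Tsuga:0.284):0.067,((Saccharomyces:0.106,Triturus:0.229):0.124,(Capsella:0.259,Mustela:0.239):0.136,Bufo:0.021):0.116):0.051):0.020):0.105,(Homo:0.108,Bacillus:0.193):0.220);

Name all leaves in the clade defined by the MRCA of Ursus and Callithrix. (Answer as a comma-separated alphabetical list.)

Tracing Ursus: it sits inside (Ursus,Kluyveromyces).
Tracing Callithrix: it sits inside (Callithrix,(Rattus,Picea)).
The smallest clade enclosing both is (((((Ursus,Kluyveromyces),Castanea),Lutra),(Brassica,Meles)),(Callithrix,(Rattus,Picea))); the answer is its 9 terminal taxa in alphabetical order.

Brassica, Callithrix, Castanea, Kluyveromyces, Lutra, Meles, Picea, Rattus, Ursus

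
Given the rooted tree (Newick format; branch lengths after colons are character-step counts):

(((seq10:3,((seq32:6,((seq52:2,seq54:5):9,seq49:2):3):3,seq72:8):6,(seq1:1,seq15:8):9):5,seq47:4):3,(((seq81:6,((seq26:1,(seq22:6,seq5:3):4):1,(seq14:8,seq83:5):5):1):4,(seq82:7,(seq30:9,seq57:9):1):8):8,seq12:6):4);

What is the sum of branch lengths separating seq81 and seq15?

47

The path runs seq81 → … → MRCA → … → seq15; the MRCA is the root of the tree.
Branch lengths along that path: 6 + 4 + 8 + 4 + 3 + 5 + 9 + 8 = 47.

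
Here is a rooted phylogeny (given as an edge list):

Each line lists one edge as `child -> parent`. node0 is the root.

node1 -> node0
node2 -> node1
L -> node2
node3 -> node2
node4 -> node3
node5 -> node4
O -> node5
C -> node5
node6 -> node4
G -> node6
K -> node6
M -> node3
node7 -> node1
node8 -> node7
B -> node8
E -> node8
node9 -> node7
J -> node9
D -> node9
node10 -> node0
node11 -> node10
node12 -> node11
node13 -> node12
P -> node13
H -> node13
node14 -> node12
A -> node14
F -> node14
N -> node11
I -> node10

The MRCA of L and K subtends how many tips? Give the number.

6

The MRCA of L and K is the node subtending (L,(((O,C),(G,K)),M)).
That clade contains 6 terminal taxa: C, G, K, L, M, O.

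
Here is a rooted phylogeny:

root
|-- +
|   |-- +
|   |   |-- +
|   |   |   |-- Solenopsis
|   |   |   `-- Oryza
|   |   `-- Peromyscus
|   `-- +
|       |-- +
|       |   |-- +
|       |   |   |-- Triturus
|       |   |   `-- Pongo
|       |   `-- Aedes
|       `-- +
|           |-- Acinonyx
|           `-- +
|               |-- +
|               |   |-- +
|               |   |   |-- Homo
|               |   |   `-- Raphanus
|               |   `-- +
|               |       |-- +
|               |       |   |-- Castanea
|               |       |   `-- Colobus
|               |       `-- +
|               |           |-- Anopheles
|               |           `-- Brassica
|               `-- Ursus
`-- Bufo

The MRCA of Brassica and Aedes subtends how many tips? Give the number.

11

The MRCA of Brassica and Aedes is the node subtending (((Triturus,Pongo),Aedes),(Acinonyx,(((Homo,Raphanus),((Castanea,Colobus),(Anopheles,Brassica))),Ursus))).
That clade contains 11 terminal taxa: Acinonyx, Aedes, Anopheles, Brassica, Castanea, Colobus, Homo, Pongo, Raphanus, Triturus, Ursus.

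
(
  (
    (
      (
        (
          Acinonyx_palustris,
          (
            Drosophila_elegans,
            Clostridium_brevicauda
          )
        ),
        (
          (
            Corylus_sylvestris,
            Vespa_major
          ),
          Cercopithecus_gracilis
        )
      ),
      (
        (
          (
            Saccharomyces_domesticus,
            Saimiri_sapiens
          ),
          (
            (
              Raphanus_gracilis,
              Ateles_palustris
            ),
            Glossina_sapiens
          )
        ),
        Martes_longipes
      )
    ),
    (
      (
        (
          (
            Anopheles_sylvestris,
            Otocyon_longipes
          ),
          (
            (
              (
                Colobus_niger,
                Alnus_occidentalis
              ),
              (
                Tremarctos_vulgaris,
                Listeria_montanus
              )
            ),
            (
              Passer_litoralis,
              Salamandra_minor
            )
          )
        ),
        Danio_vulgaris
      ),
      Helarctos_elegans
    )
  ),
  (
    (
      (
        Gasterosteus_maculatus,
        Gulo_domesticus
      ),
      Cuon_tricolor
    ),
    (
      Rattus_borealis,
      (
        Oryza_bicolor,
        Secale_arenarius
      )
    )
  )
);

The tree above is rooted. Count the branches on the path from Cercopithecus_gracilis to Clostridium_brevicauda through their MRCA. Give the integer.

5

The MRCA of Cercopithecus_gracilis and Clostridium_brevicauda is the node subtending ((Acinonyx_palustris,(Drosophila_elegans,Clostridium_brevicauda)),((Corylus_sylvestris,Vespa_major),Cercopithecus_gracilis)).
From Cercopithecus_gracilis up to that node: 2 branches. From Clostridium_brevicauda up to the same node: 3 branches. Total: 2 + 3 = 5.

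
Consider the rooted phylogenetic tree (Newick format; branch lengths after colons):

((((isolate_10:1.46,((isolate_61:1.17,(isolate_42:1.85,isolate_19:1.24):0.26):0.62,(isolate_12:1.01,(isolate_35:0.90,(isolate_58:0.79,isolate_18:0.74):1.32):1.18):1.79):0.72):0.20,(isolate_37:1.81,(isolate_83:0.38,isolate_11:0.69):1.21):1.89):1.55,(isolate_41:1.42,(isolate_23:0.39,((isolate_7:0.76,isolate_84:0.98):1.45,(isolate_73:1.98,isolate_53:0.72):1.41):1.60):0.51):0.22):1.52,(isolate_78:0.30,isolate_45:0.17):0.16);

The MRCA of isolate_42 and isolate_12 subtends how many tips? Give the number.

The MRCA of isolate_42 and isolate_12 is the node subtending ((isolate_61,(isolate_42,isolate_19)),(isolate_12,(isolate_35,(isolate_58,isolate_18)))).
That clade contains 7 terminal taxa: isolate_12, isolate_18, isolate_19, isolate_35, isolate_42, isolate_58, isolate_61.

7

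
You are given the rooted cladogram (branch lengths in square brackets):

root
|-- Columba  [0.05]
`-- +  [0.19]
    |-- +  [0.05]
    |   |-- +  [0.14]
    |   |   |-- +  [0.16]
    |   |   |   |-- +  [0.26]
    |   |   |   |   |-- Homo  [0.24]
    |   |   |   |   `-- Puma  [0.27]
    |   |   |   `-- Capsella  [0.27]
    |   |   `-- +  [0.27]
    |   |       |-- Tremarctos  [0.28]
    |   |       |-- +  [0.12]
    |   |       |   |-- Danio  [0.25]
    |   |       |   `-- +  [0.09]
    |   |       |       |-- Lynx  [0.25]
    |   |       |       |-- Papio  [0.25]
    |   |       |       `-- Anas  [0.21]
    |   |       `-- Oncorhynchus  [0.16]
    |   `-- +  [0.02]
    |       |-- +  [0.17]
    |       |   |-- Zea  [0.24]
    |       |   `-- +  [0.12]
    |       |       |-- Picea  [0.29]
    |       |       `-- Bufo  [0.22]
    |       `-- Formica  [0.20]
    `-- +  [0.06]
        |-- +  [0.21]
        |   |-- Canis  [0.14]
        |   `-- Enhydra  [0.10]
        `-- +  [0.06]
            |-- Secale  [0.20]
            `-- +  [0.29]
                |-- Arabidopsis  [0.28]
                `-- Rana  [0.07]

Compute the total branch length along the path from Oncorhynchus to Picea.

The path runs Oncorhynchus → … → MRCA → … → Picea; the MRCA is the node subtending ((((Homo,Puma),Capsella),(Tremarctos,(Danio,(Lynx,Papio,Anas)),Oncorhynchus)),((Zea,(Picea,Bufo)),Formica)).
Branch lengths along that path: 0.16 + 0.27 + 0.14 + 0.02 + 0.17 + 0.12 + 0.29 = 1.17.

1.17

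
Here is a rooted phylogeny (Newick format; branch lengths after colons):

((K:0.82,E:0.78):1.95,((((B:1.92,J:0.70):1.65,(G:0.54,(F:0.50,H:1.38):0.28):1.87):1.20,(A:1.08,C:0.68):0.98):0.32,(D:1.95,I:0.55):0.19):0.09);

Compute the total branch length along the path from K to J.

6.73

The path runs K → … → MRCA → … → J; the MRCA is the root of the tree.
Branch lengths along that path: 0.82 + 1.95 + 0.09 + 0.32 + 1.20 + 1.65 + 0.70 = 6.73.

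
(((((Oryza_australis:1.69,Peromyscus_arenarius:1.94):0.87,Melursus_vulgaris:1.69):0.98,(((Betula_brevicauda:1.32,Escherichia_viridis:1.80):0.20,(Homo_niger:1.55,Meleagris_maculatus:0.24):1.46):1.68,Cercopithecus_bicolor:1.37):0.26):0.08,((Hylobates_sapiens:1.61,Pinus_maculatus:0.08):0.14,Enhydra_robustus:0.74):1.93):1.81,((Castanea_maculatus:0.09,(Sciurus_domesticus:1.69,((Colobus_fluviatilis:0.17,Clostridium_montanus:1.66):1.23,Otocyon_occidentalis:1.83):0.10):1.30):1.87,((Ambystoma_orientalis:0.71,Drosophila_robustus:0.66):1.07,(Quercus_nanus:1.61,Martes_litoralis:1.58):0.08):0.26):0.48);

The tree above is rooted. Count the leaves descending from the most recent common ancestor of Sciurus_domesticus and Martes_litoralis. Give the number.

9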